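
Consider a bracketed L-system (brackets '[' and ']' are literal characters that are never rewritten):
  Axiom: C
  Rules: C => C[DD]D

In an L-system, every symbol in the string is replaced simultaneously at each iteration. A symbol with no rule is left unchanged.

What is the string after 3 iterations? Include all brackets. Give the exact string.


Answer: C[DD]D[DD]D[DD]D

Derivation:
Step 0: C
Step 1: C[DD]D
Step 2: C[DD]D[DD]D
Step 3: C[DD]D[DD]D[DD]D


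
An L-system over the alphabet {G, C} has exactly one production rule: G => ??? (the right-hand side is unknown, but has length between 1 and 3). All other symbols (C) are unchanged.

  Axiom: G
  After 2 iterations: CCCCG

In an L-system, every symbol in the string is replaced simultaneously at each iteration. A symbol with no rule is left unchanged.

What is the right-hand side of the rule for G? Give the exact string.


Answer: CCG

Derivation:
Trying G => CCG:
  Step 0: G
  Step 1: CCG
  Step 2: CCCCG
Matches the given result.


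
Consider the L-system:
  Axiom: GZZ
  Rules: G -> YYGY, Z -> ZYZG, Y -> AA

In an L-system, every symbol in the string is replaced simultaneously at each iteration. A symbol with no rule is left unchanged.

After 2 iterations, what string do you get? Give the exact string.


Answer: AAAAYYGYAAZYZGAAZYZGYYGYZYZGAAZYZGYYGY

Derivation:
Step 0: GZZ
Step 1: YYGYZYZGZYZG
Step 2: AAAAYYGYAAZYZGAAZYZGYYGYZYZGAAZYZGYYGY


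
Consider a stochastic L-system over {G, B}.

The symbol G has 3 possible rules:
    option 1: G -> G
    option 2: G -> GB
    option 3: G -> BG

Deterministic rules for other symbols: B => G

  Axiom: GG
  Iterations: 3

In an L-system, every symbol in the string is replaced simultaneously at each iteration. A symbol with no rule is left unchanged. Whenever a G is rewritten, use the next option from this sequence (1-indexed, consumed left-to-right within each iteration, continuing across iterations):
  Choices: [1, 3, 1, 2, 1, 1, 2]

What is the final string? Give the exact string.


Step 0: GG
Step 1: GBG  (used choices [1, 3])
Step 2: GGGB  (used choices [1, 2])
Step 3: GGGBG  (used choices [1, 1, 2])

Answer: GGGBG


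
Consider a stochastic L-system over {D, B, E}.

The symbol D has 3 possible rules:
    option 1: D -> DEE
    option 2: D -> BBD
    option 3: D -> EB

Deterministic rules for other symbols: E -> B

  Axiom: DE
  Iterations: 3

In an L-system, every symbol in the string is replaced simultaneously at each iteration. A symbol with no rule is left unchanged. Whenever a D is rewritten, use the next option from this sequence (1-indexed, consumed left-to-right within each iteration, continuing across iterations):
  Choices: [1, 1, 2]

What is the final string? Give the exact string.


Step 0: DE
Step 1: DEEB  (used choices [1])
Step 2: DEEBBB  (used choices [1])
Step 3: BBDBBBBB  (used choices [2])

Answer: BBDBBBBB


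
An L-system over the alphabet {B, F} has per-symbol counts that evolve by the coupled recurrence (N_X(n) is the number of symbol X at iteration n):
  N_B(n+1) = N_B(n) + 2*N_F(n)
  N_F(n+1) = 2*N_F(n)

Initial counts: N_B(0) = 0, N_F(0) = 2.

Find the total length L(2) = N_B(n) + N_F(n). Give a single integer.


Answer: 20

Derivation:
Step 0: N_B=0, N_F=2, L=2
Step 1: N_B=4, N_F=4, L=8
Step 2: N_B=12, N_F=8, L=20


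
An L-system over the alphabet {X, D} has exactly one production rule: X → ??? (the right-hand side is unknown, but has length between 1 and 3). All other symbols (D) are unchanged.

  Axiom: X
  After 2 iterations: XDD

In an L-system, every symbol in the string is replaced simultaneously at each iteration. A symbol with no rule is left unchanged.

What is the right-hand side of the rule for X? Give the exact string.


Answer: XD

Derivation:
Trying X → XD:
  Step 0: X
  Step 1: XD
  Step 2: XDD
Matches the given result.


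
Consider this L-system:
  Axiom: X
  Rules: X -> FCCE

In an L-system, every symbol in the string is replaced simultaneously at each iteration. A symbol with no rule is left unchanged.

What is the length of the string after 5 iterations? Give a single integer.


Answer: 4

Derivation:
Step 0: length = 1
Step 1: length = 4
Step 2: length = 4
Step 3: length = 4
Step 4: length = 4
Step 5: length = 4


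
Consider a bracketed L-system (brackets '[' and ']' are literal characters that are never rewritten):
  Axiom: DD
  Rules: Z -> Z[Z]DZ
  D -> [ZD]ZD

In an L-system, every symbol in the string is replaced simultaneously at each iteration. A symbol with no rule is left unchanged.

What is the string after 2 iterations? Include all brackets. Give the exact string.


Answer: [Z[Z]DZ[ZD]ZD]Z[Z]DZ[ZD]ZD[Z[Z]DZ[ZD]ZD]Z[Z]DZ[ZD]ZD

Derivation:
Step 0: DD
Step 1: [ZD]ZD[ZD]ZD
Step 2: [Z[Z]DZ[ZD]ZD]Z[Z]DZ[ZD]ZD[Z[Z]DZ[ZD]ZD]Z[Z]DZ[ZD]ZD


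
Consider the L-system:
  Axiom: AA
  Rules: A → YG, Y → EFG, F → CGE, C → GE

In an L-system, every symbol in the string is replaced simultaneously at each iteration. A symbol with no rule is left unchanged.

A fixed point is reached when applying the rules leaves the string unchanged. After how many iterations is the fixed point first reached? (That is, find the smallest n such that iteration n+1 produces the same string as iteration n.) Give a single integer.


Answer: 4

Derivation:
Step 0: AA
Step 1: YGYG
Step 2: EFGGEFGG
Step 3: ECGEGGECGEGG
Step 4: EGEGEGGEGEGEGG
Step 5: EGEGEGGEGEGEGG  (unchanged — fixed point at step 4)


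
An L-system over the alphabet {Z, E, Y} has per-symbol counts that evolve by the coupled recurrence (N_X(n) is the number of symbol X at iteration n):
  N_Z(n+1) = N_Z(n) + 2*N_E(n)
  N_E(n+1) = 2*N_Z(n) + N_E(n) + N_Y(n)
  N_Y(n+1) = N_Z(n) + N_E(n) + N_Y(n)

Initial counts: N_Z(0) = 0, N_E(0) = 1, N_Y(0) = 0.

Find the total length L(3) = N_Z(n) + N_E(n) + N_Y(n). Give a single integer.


Answer: 48

Derivation:
Step 0: N_Z=0, N_E=1, N_Y=0, L=1
Step 1: N_Z=2, N_E=1, N_Y=1, L=4
Step 2: N_Z=4, N_E=6, N_Y=4, L=14
Step 3: N_Z=16, N_E=18, N_Y=14, L=48


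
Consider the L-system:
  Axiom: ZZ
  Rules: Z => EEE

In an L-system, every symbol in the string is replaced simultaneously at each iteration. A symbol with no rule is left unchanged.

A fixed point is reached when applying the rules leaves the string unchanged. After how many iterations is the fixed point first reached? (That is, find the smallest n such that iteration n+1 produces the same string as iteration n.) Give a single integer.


Step 0: ZZ
Step 1: EEEEEE
Step 2: EEEEEE  (unchanged — fixed point at step 1)

Answer: 1


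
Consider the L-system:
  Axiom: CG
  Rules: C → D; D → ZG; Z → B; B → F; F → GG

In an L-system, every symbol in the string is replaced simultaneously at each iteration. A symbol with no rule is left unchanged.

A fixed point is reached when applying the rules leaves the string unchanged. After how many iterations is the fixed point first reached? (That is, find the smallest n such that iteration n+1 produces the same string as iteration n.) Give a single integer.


Step 0: CG
Step 1: DG
Step 2: ZGG
Step 3: BGG
Step 4: FGG
Step 5: GGGG
Step 6: GGGG  (unchanged — fixed point at step 5)

Answer: 5


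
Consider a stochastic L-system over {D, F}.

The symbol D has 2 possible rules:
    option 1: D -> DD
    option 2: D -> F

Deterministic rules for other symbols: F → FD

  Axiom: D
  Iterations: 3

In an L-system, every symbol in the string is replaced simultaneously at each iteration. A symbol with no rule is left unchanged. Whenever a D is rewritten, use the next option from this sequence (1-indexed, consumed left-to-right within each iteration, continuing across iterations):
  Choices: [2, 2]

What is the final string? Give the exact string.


Answer: FDF

Derivation:
Step 0: D
Step 1: F  (used choices [2])
Step 2: FD  (used choices [])
Step 3: FDF  (used choices [2])


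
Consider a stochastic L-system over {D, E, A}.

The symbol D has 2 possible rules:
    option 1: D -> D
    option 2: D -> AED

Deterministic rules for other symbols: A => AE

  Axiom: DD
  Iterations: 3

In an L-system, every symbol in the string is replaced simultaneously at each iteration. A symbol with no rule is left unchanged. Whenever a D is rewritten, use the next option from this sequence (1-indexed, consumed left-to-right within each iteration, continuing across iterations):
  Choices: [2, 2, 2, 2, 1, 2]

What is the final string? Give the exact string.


Step 0: DD
Step 1: AEDAED  (used choices [2, 2])
Step 2: AEEAEDAEEAED  (used choices [2, 2])
Step 3: AEEEAEEDAEEEAEEAED  (used choices [1, 2])

Answer: AEEEAEEDAEEEAEEAED


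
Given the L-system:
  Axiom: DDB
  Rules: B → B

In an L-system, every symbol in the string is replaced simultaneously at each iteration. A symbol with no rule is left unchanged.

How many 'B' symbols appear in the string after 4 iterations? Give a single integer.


Step 0: DDB  (1 'B')
Step 1: DDB  (1 'B')
Step 2: DDB  (1 'B')
Step 3: DDB  (1 'B')
Step 4: DDB  (1 'B')

Answer: 1


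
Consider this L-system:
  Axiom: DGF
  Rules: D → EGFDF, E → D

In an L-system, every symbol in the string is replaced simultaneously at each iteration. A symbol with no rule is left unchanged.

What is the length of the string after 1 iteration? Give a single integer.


Answer: 7

Derivation:
Step 0: length = 3
Step 1: length = 7


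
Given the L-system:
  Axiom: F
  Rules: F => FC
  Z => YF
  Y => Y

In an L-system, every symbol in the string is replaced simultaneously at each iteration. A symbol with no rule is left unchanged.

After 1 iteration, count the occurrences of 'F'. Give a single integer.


Step 0: F  (1 'F')
Step 1: FC  (1 'F')

Answer: 1


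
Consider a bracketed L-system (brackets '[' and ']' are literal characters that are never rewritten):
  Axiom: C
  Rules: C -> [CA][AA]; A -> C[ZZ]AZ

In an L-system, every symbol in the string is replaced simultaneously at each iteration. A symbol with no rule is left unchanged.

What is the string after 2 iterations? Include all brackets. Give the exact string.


Step 0: C
Step 1: [CA][AA]
Step 2: [[CA][AA]C[ZZ]AZ][C[ZZ]AZC[ZZ]AZ]

Answer: [[CA][AA]C[ZZ]AZ][C[ZZ]AZC[ZZ]AZ]


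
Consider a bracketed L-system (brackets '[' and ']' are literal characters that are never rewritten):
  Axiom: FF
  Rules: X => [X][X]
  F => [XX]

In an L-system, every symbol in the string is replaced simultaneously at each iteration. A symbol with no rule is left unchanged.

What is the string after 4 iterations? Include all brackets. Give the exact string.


Step 0: FF
Step 1: [XX][XX]
Step 2: [[X][X][X][X]][[X][X][X][X]]
Step 3: [[[X][X]][[X][X]][[X][X]][[X][X]]][[[X][X]][[X][X]][[X][X]][[X][X]]]
Step 4: [[[[X][X]][[X][X]]][[[X][X]][[X][X]]][[[X][X]][[X][X]]][[[X][X]][[X][X]]]][[[[X][X]][[X][X]]][[[X][X]][[X][X]]][[[X][X]][[X][X]]][[[X][X]][[X][X]]]]

Answer: [[[[X][X]][[X][X]]][[[X][X]][[X][X]]][[[X][X]][[X][X]]][[[X][X]][[X][X]]]][[[[X][X]][[X][X]]][[[X][X]][[X][X]]][[[X][X]][[X][X]]][[[X][X]][[X][X]]]]


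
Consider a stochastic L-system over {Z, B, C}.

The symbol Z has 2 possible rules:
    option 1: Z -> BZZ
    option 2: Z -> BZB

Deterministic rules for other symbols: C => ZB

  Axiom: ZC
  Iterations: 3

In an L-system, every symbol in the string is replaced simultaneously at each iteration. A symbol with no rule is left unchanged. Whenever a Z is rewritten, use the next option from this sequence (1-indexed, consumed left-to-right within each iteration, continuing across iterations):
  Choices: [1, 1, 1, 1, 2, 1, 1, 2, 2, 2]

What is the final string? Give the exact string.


Step 0: ZC
Step 1: BZZZB  (used choices [1])
Step 2: BBZZBZZBZZB  (used choices [1, 1, 1])
Step 3: BBBZBBZZBBZZBZBBBZBBZBB  (used choices [2, 1, 1, 2, 2, 2])

Answer: BBBZBBZZBBZZBZBBBZBBZBB


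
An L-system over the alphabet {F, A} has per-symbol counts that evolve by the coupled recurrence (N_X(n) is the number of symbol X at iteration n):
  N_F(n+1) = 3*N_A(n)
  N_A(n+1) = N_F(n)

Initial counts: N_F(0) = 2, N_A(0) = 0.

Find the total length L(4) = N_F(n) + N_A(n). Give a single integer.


Step 0: N_F=2, N_A=0, L=2
Step 1: N_F=0, N_A=2, L=2
Step 2: N_F=6, N_A=0, L=6
Step 3: N_F=0, N_A=6, L=6
Step 4: N_F=18, N_A=0, L=18

Answer: 18


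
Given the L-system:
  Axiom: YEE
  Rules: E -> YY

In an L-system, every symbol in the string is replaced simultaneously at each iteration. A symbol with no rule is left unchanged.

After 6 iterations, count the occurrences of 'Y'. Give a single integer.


Answer: 5

Derivation:
Step 0: YEE  (1 'Y')
Step 1: YYYYY  (5 'Y')
Step 2: YYYYY  (5 'Y')
Step 3: YYYYY  (5 'Y')
Step 4: YYYYY  (5 'Y')
Step 5: YYYYY  (5 'Y')
Step 6: YYYYY  (5 'Y')


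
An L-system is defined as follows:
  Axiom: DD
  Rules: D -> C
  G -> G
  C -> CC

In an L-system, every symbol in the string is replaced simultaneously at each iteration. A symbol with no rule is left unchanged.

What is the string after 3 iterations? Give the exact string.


Answer: CCCCCCCC

Derivation:
Step 0: DD
Step 1: CC
Step 2: CCCC
Step 3: CCCCCCCC


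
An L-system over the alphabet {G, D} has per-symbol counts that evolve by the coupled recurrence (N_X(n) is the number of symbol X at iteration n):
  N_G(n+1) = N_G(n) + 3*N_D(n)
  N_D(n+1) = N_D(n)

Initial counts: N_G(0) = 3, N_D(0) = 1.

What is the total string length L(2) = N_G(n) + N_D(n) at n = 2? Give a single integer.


Answer: 10

Derivation:
Step 0: N_G=3, N_D=1, L=4
Step 1: N_G=6, N_D=1, L=7
Step 2: N_G=9, N_D=1, L=10


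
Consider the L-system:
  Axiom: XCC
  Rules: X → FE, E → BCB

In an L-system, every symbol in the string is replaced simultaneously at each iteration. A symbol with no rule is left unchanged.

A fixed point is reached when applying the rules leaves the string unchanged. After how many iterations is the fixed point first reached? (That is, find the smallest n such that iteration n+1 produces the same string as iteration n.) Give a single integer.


Answer: 2

Derivation:
Step 0: XCC
Step 1: FECC
Step 2: FBCBCC
Step 3: FBCBCC  (unchanged — fixed point at step 2)


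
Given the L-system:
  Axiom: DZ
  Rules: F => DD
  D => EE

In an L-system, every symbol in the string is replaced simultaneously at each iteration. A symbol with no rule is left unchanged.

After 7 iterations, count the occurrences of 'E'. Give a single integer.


Step 0: DZ  (0 'E')
Step 1: EEZ  (2 'E')
Step 2: EEZ  (2 'E')
Step 3: EEZ  (2 'E')
Step 4: EEZ  (2 'E')
Step 5: EEZ  (2 'E')
Step 6: EEZ  (2 'E')
Step 7: EEZ  (2 'E')

Answer: 2


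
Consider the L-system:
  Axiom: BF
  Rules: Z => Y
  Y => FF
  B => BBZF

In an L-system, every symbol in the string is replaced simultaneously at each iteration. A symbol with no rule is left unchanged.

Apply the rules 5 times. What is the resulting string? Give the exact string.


Step 0: BF
Step 1: BBZFF
Step 2: BBZFBBZFYFF
Step 3: BBZFBBZFYFBBZFBBZFYFFFFF
Step 4: BBZFBBZFYFBBZFBBZFYFFFFBBZFBBZFYFBBZFBBZFYFFFFFFFF
Step 5: BBZFBBZFYFBBZFBBZFYFFFFBBZFBBZFYFBBZFBBZFYFFFFFFFBBZFBBZFYFBBZFBBZFYFFFFBBZFBBZFYFBBZFBBZFYFFFFFFFFFFF

Answer: BBZFBBZFYFBBZFBBZFYFFFFBBZFBBZFYFBBZFBBZFYFFFFFFFBBZFBBZFYFBBZFBBZFYFFFFBBZFBBZFYFBBZFBBZFYFFFFFFFFFFF


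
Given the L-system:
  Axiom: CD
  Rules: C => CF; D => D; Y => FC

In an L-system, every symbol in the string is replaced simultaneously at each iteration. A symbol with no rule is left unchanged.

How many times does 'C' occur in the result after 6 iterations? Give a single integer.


Step 0: CD  (1 'C')
Step 1: CFD  (1 'C')
Step 2: CFFD  (1 'C')
Step 3: CFFFD  (1 'C')
Step 4: CFFFFD  (1 'C')
Step 5: CFFFFFD  (1 'C')
Step 6: CFFFFFFD  (1 'C')

Answer: 1


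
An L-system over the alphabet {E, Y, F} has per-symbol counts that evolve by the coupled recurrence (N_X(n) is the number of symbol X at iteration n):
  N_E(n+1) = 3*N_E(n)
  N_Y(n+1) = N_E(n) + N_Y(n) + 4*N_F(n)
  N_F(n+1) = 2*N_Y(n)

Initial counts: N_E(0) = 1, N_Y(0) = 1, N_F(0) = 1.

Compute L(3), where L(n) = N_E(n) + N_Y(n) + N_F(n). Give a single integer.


Step 0: N_E=1, N_Y=1, N_F=1, L=3
Step 1: N_E=3, N_Y=6, N_F=2, L=11
Step 2: N_E=9, N_Y=17, N_F=12, L=38
Step 3: N_E=27, N_Y=74, N_F=34, L=135

Answer: 135


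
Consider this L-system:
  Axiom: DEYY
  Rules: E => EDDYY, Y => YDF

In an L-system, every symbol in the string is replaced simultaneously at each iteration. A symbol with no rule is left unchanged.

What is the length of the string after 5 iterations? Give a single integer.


Answer: 84

Derivation:
Step 0: length = 4
Step 1: length = 12
Step 2: length = 24
Step 3: length = 40
Step 4: length = 60
Step 5: length = 84


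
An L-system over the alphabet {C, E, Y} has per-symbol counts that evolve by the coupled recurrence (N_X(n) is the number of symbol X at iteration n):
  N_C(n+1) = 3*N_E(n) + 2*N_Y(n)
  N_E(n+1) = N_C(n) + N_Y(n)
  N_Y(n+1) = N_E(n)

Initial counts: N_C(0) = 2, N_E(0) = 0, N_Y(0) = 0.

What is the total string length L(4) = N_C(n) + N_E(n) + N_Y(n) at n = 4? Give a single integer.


Answer: 36

Derivation:
Step 0: N_C=2, N_E=0, N_Y=0, L=2
Step 1: N_C=0, N_E=2, N_Y=0, L=2
Step 2: N_C=6, N_E=0, N_Y=2, L=8
Step 3: N_C=4, N_E=8, N_Y=0, L=12
Step 4: N_C=24, N_E=4, N_Y=8, L=36


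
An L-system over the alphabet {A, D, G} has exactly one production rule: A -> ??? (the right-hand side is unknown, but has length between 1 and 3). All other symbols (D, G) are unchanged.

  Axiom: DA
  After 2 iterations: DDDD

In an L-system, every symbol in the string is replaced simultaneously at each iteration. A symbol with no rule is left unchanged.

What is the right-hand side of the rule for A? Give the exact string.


Answer: DDD

Derivation:
Trying A -> DDD:
  Step 0: DA
  Step 1: DDDD
  Step 2: DDDD
Matches the given result.


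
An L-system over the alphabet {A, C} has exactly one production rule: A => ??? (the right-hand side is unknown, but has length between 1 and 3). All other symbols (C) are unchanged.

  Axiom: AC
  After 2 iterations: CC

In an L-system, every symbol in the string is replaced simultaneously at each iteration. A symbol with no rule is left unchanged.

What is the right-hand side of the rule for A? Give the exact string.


Answer: C

Derivation:
Trying A => C:
  Step 0: AC
  Step 1: CC
  Step 2: CC
Matches the given result.


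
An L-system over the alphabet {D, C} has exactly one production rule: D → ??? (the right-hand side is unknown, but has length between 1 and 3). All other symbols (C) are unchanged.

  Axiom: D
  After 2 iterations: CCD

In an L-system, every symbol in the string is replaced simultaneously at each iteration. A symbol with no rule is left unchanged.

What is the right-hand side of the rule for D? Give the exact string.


Trying D → CD:
  Step 0: D
  Step 1: CD
  Step 2: CCD
Matches the given result.

Answer: CD


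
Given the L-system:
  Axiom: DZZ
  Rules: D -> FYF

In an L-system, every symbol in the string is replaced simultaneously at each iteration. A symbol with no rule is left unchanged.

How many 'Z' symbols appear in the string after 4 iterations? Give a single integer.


Step 0: DZZ  (2 'Z')
Step 1: FYFZZ  (2 'Z')
Step 2: FYFZZ  (2 'Z')
Step 3: FYFZZ  (2 'Z')
Step 4: FYFZZ  (2 'Z')

Answer: 2


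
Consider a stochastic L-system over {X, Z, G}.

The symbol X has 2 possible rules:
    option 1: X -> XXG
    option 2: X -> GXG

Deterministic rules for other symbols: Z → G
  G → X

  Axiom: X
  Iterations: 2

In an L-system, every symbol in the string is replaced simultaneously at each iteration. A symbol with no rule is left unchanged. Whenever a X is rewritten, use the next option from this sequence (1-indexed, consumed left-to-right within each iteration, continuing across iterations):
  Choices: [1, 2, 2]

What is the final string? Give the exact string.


Answer: GXGGXGX

Derivation:
Step 0: X
Step 1: XXG  (used choices [1])
Step 2: GXGGXGX  (used choices [2, 2])


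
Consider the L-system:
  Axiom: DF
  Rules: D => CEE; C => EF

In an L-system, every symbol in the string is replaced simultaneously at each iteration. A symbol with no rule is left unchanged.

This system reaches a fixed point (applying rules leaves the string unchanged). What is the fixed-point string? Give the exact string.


Step 0: DF
Step 1: CEEF
Step 2: EFEEF
Step 3: EFEEF  (unchanged — fixed point at step 2)

Answer: EFEEF


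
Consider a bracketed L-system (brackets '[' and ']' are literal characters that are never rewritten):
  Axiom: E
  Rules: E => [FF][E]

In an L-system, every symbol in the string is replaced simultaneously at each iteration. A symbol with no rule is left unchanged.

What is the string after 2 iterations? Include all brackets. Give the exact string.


Answer: [FF][[FF][E]]

Derivation:
Step 0: E
Step 1: [FF][E]
Step 2: [FF][[FF][E]]


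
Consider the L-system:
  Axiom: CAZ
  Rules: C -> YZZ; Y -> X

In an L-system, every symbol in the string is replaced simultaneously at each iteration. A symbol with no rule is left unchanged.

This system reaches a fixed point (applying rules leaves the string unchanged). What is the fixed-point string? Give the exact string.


Answer: XZZAZ

Derivation:
Step 0: CAZ
Step 1: YZZAZ
Step 2: XZZAZ
Step 3: XZZAZ  (unchanged — fixed point at step 2)


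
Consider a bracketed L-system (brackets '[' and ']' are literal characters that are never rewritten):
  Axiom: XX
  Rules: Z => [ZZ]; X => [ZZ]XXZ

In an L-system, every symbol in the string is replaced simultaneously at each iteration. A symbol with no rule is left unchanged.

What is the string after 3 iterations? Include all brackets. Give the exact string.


Step 0: XX
Step 1: [ZZ]XXZ[ZZ]XXZ
Step 2: [[ZZ][ZZ]][ZZ]XXZ[ZZ]XXZ[ZZ][[ZZ][ZZ]][ZZ]XXZ[ZZ]XXZ[ZZ]
Step 3: [[[ZZ][ZZ]][[ZZ][ZZ]]][[ZZ][ZZ]][ZZ]XXZ[ZZ]XXZ[ZZ][[ZZ][ZZ]][ZZ]XXZ[ZZ]XXZ[ZZ][[ZZ][ZZ]][[[ZZ][ZZ]][[ZZ][ZZ]]][[ZZ][ZZ]][ZZ]XXZ[ZZ]XXZ[ZZ][[ZZ][ZZ]][ZZ]XXZ[ZZ]XXZ[ZZ][[ZZ][ZZ]]

Answer: [[[ZZ][ZZ]][[ZZ][ZZ]]][[ZZ][ZZ]][ZZ]XXZ[ZZ]XXZ[ZZ][[ZZ][ZZ]][ZZ]XXZ[ZZ]XXZ[ZZ][[ZZ][ZZ]][[[ZZ][ZZ]][[ZZ][ZZ]]][[ZZ][ZZ]][ZZ]XXZ[ZZ]XXZ[ZZ][[ZZ][ZZ]][ZZ]XXZ[ZZ]XXZ[ZZ][[ZZ][ZZ]]


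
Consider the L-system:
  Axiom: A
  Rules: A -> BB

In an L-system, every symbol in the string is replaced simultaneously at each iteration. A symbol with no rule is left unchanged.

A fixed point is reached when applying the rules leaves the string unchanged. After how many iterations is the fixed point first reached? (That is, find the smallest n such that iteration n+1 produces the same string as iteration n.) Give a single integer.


Answer: 1

Derivation:
Step 0: A
Step 1: BB
Step 2: BB  (unchanged — fixed point at step 1)


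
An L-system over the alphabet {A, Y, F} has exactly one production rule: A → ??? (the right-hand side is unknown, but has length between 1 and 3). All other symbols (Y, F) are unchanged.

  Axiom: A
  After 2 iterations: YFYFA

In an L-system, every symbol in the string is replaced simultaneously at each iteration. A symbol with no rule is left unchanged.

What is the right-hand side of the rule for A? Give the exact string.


Answer: YFA

Derivation:
Trying A → YFA:
  Step 0: A
  Step 1: YFA
  Step 2: YFYFA
Matches the given result.


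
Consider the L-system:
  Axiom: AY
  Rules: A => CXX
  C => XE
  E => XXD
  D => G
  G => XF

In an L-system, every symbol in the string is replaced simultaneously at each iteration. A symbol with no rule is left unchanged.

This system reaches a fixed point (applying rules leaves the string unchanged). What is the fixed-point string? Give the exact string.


Answer: XXXXFXXY

Derivation:
Step 0: AY
Step 1: CXXY
Step 2: XEXXY
Step 3: XXXDXXY
Step 4: XXXGXXY
Step 5: XXXXFXXY
Step 6: XXXXFXXY  (unchanged — fixed point at step 5)


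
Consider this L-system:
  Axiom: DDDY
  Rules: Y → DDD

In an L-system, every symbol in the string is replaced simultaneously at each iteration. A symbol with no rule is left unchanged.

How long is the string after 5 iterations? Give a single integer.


Answer: 6

Derivation:
Step 0: length = 4
Step 1: length = 6
Step 2: length = 6
Step 3: length = 6
Step 4: length = 6
Step 5: length = 6


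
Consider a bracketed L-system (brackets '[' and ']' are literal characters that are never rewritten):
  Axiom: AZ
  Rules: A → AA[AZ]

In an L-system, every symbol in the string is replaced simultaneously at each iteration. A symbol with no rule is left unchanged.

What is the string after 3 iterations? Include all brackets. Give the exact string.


Answer: AA[AZ]AA[AZ][AA[AZ]Z]AA[AZ]AA[AZ][AA[AZ]Z][AA[AZ]AA[AZ][AA[AZ]Z]Z]Z

Derivation:
Step 0: AZ
Step 1: AA[AZ]Z
Step 2: AA[AZ]AA[AZ][AA[AZ]Z]Z
Step 3: AA[AZ]AA[AZ][AA[AZ]Z]AA[AZ]AA[AZ][AA[AZ]Z][AA[AZ]AA[AZ][AA[AZ]Z]Z]Z


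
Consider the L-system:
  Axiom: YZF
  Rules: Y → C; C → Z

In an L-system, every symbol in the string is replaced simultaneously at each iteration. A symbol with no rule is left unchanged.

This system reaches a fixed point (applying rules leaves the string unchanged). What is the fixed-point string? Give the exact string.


Answer: ZZF

Derivation:
Step 0: YZF
Step 1: CZF
Step 2: ZZF
Step 3: ZZF  (unchanged — fixed point at step 2)


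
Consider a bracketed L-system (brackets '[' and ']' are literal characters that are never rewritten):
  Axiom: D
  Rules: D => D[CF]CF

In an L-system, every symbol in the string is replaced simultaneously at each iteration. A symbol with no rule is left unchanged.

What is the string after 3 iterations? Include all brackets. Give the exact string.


Answer: D[CF]CF[CF]CF[CF]CF

Derivation:
Step 0: D
Step 1: D[CF]CF
Step 2: D[CF]CF[CF]CF
Step 3: D[CF]CF[CF]CF[CF]CF


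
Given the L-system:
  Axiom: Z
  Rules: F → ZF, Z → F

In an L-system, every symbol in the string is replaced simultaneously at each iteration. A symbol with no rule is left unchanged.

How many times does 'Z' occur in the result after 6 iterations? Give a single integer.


Step 0: Z  (1 'Z')
Step 1: F  (0 'Z')
Step 2: ZF  (1 'Z')
Step 3: FZF  (1 'Z')
Step 4: ZFFZF  (2 'Z')
Step 5: FZFZFFZF  (3 'Z')
Step 6: ZFFZFFZFZFFZF  (5 'Z')

Answer: 5


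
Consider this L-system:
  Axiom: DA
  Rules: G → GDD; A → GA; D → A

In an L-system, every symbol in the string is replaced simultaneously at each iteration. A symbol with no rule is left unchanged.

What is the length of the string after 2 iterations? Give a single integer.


Answer: 7

Derivation:
Step 0: length = 2
Step 1: length = 3
Step 2: length = 7


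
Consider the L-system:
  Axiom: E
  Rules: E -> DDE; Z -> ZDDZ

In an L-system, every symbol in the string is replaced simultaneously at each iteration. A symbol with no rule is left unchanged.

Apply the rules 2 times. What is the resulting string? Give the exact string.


Answer: DDDDE

Derivation:
Step 0: E
Step 1: DDE
Step 2: DDDDE


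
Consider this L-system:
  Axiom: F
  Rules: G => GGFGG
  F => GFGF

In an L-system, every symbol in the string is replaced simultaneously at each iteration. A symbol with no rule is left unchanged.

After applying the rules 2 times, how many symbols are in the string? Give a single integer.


Answer: 18

Derivation:
Step 0: length = 1
Step 1: length = 4
Step 2: length = 18


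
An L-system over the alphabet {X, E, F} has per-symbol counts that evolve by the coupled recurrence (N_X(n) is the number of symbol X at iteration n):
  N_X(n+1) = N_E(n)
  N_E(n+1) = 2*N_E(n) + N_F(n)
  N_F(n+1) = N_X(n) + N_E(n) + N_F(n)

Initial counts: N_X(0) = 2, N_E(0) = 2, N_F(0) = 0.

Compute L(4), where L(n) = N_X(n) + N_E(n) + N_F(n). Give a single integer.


Answer: 200

Derivation:
Step 0: N_X=2, N_E=2, N_F=0, L=4
Step 1: N_X=2, N_E=4, N_F=4, L=10
Step 2: N_X=4, N_E=12, N_F=10, L=26
Step 3: N_X=12, N_E=34, N_F=26, L=72
Step 4: N_X=34, N_E=94, N_F=72, L=200


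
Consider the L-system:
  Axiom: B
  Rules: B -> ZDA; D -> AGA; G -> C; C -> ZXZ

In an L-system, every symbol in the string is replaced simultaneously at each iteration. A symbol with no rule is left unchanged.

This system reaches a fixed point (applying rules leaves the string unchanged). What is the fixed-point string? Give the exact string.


Step 0: B
Step 1: ZDA
Step 2: ZAGAA
Step 3: ZACAA
Step 4: ZAZXZAA
Step 5: ZAZXZAA  (unchanged — fixed point at step 4)

Answer: ZAZXZAA


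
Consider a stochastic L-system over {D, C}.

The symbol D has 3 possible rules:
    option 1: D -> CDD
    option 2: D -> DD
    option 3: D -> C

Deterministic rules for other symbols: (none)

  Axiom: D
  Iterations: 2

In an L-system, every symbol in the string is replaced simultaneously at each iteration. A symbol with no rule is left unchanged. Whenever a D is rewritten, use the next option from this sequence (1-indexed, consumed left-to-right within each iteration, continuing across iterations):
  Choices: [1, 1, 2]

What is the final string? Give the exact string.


Answer: CCDDDD

Derivation:
Step 0: D
Step 1: CDD  (used choices [1])
Step 2: CCDDDD  (used choices [1, 2])


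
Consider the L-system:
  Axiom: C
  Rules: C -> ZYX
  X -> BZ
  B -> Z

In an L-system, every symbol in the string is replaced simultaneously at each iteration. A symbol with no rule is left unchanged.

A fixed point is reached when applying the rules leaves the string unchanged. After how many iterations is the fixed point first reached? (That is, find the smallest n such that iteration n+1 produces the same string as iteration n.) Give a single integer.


Step 0: C
Step 1: ZYX
Step 2: ZYBZ
Step 3: ZYZZ
Step 4: ZYZZ  (unchanged — fixed point at step 3)

Answer: 3


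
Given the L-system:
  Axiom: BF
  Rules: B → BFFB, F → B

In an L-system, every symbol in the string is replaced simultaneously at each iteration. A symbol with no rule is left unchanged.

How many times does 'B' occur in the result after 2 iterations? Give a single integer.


Step 0: BF  (1 'B')
Step 1: BFFBB  (3 'B')
Step 2: BFFBBBBFFBBFFB  (8 'B')

Answer: 8


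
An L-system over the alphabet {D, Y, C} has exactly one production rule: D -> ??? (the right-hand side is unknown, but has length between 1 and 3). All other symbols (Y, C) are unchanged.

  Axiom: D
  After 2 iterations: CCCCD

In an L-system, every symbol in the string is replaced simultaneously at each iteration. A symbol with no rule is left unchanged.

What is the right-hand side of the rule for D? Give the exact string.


Answer: CCD

Derivation:
Trying D -> CCD:
  Step 0: D
  Step 1: CCD
  Step 2: CCCCD
Matches the given result.


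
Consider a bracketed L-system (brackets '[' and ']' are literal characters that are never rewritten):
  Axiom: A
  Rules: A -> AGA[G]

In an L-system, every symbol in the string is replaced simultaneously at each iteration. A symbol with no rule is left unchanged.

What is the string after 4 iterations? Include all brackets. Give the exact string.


Step 0: A
Step 1: AGA[G]
Step 2: AGA[G]GAGA[G][G]
Step 3: AGA[G]GAGA[G][G]GAGA[G]GAGA[G][G][G]
Step 4: AGA[G]GAGA[G][G]GAGA[G]GAGA[G][G][G]GAGA[G]GAGA[G][G]GAGA[G]GAGA[G][G][G][G]

Answer: AGA[G]GAGA[G][G]GAGA[G]GAGA[G][G][G]GAGA[G]GAGA[G][G]GAGA[G]GAGA[G][G][G][G]


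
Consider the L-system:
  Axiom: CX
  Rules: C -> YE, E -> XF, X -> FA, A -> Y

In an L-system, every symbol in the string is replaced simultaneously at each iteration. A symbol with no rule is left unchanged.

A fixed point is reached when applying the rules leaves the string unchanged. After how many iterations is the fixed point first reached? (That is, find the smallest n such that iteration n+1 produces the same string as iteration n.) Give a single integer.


Answer: 4

Derivation:
Step 0: CX
Step 1: YEFA
Step 2: YXFFY
Step 3: YFAFFY
Step 4: YFYFFY
Step 5: YFYFFY  (unchanged — fixed point at step 4)


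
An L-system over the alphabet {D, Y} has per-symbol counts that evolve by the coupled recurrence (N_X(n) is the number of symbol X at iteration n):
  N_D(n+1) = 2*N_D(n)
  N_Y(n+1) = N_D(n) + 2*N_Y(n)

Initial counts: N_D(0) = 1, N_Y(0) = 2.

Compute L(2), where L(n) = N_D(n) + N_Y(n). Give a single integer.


Answer: 16

Derivation:
Step 0: N_D=1, N_Y=2, L=3
Step 1: N_D=2, N_Y=5, L=7
Step 2: N_D=4, N_Y=12, L=16


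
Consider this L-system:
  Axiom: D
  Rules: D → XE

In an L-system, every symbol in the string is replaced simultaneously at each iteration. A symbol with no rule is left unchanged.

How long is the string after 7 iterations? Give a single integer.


Step 0: length = 1
Step 1: length = 2
Step 2: length = 2
Step 3: length = 2
Step 4: length = 2
Step 5: length = 2
Step 6: length = 2
Step 7: length = 2

Answer: 2


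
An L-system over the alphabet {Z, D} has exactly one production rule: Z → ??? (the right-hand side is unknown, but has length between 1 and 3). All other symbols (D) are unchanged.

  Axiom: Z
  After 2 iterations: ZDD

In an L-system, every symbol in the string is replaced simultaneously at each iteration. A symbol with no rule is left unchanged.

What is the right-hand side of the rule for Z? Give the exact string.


Trying Z → ZD:
  Step 0: Z
  Step 1: ZD
  Step 2: ZDD
Matches the given result.

Answer: ZD


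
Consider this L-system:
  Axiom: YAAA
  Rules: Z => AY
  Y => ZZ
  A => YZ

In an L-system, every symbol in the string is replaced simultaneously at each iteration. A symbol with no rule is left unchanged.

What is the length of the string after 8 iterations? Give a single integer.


Answer: 1024

Derivation:
Step 0: length = 4
Step 1: length = 8
Step 2: length = 16
Step 3: length = 32
Step 4: length = 64
Step 5: length = 128
Step 6: length = 256
Step 7: length = 512
Step 8: length = 1024


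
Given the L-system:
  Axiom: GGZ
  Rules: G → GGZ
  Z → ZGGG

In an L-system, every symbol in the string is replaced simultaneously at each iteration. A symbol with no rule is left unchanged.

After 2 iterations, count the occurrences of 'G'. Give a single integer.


Answer: 23

Derivation:
Step 0: GGZ  (2 'G')
Step 1: GGZGGZZGGG  (7 'G')
Step 2: GGZGGZZGGGGGZGGZZGGGZGGGGGZGGZGGZ  (23 'G')


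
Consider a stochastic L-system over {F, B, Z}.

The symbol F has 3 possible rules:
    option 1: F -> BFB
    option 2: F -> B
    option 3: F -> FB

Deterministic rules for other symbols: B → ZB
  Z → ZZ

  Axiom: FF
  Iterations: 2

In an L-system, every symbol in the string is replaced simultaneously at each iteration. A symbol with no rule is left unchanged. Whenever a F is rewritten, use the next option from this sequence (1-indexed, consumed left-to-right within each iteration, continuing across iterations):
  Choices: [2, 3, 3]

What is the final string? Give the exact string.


Step 0: FF
Step 1: BFB  (used choices [2, 3])
Step 2: ZBFBZB  (used choices [3])

Answer: ZBFBZB


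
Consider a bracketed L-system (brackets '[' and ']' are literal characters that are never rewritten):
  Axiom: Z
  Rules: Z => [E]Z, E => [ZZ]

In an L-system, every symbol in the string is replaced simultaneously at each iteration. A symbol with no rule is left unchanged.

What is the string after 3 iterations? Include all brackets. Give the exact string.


Answer: [[[E]Z[E]Z]][[ZZ]][E]Z

Derivation:
Step 0: Z
Step 1: [E]Z
Step 2: [[ZZ]][E]Z
Step 3: [[[E]Z[E]Z]][[ZZ]][E]Z


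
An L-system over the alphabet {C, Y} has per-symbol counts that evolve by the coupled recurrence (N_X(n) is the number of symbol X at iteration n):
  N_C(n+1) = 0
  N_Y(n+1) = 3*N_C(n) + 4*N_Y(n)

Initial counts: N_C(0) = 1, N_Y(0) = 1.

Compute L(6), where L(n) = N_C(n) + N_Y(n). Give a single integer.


Step 0: N_C=1, N_Y=1, L=2
Step 1: N_C=0, N_Y=7, L=7
Step 2: N_C=0, N_Y=28, L=28
Step 3: N_C=0, N_Y=112, L=112
Step 4: N_C=0, N_Y=448, L=448
Step 5: N_C=0, N_Y=1792, L=1792
Step 6: N_C=0, N_Y=7168, L=7168

Answer: 7168


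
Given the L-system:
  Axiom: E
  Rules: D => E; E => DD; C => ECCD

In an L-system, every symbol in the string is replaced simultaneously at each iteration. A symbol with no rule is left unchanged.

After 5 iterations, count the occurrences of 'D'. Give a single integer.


Step 0: E  (0 'D')
Step 1: DD  (2 'D')
Step 2: EE  (0 'D')
Step 3: DDDD  (4 'D')
Step 4: EEEE  (0 'D')
Step 5: DDDDDDDD  (8 'D')

Answer: 8


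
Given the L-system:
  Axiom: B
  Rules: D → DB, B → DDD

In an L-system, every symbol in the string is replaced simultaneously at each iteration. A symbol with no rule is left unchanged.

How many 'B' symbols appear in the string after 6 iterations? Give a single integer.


Step 0: B  (1 'B')
Step 1: DDD  (0 'B')
Step 2: DBDBDB  (3 'B')
Step 3: DBDDDDBDDDDBDDD  (3 'B')
Step 4: DBDDDDBDBDBDBDDDDBDBDBDBDDDDBDBDB  (12 'B')
Step 5: DBDDDDBDBDBDBDDDDBDDDDBDDDDBDDDDBDBDBDBDDDDBDDDDBDDDDBDDDDBDBDBDBDDDDBDDDDBDDD  (21 'B')
Step 6: DBDDDDBDBDBDBDDDDBDDDDBDDDDBDDDDBDBDBDBDDDDBDBDBDBDDDDBDBDBDBDDDDBDBDBDBDDDDBDDDDBDDDDBDDDDBDBDBDBDDDDBDBDBDBDDDDBDBDBDBDDDDBDBDBDBDDDDBDDDDBDDDDBDDDDBDBDBDBDDDDBDBDBDBDDDDBDBDB  (57 'B')

Answer: 57


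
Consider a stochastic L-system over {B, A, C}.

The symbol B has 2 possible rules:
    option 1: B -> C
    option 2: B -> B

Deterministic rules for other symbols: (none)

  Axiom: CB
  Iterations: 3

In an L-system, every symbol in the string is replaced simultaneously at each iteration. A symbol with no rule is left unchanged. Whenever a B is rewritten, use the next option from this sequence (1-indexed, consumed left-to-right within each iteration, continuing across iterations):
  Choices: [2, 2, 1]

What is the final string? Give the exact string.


Step 0: CB
Step 1: CB  (used choices [2])
Step 2: CB  (used choices [2])
Step 3: CC  (used choices [1])

Answer: CC


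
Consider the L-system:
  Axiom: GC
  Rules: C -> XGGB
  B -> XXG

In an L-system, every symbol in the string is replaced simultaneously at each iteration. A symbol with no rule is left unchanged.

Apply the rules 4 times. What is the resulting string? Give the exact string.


Answer: GXGGXXG

Derivation:
Step 0: GC
Step 1: GXGGB
Step 2: GXGGXXG
Step 3: GXGGXXG
Step 4: GXGGXXG


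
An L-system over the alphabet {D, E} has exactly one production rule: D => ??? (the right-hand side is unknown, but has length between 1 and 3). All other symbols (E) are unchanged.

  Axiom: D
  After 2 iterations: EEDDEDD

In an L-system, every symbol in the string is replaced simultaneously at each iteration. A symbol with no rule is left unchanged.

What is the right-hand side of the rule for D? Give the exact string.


Trying D => EDD:
  Step 0: D
  Step 1: EDD
  Step 2: EEDDEDD
Matches the given result.

Answer: EDD


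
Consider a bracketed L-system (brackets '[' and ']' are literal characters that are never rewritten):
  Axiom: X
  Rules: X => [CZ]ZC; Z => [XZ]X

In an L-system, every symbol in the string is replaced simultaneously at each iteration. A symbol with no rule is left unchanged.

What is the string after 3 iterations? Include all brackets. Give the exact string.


Answer: [C[[CZ]ZC[XZ]X][CZ]ZC][[CZ]ZC[XZ]X][CZ]ZCC

Derivation:
Step 0: X
Step 1: [CZ]ZC
Step 2: [C[XZ]X][XZ]XC
Step 3: [C[[CZ]ZC[XZ]X][CZ]ZC][[CZ]ZC[XZ]X][CZ]ZCC


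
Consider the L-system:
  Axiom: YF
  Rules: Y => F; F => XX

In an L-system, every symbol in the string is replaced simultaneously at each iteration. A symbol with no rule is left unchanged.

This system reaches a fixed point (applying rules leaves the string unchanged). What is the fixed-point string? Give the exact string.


Answer: XXXX

Derivation:
Step 0: YF
Step 1: FXX
Step 2: XXXX
Step 3: XXXX  (unchanged — fixed point at step 2)


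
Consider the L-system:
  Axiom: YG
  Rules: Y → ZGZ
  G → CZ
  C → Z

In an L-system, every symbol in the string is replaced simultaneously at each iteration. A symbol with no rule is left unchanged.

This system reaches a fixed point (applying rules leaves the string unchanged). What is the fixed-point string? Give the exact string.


Answer: ZZZZZZ

Derivation:
Step 0: YG
Step 1: ZGZCZ
Step 2: ZCZZZZ
Step 3: ZZZZZZ
Step 4: ZZZZZZ  (unchanged — fixed point at step 3)


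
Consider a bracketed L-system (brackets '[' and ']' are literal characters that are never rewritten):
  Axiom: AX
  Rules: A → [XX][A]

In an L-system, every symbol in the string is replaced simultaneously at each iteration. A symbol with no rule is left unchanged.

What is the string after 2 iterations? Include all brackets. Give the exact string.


Answer: [XX][[XX][A]]X

Derivation:
Step 0: AX
Step 1: [XX][A]X
Step 2: [XX][[XX][A]]X
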